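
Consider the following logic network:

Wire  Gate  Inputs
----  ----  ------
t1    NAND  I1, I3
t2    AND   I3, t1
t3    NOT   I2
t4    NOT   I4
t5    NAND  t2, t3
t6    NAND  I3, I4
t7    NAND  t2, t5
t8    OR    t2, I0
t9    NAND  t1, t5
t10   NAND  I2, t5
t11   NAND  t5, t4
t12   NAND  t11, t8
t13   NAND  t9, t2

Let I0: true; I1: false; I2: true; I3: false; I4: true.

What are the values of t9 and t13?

t9 = false  t13 = true

t1 = I1 NAND I3 = false NAND false = true
t2 = I3 AND t1 = false AND true = false
t3 = NOT I2 = NOT true = false
t5 = t2 NAND t3 = false NAND false = true
t9 = t1 NAND t5 = true NAND true = false
t13 = t9 NAND t2 = false NAND false = true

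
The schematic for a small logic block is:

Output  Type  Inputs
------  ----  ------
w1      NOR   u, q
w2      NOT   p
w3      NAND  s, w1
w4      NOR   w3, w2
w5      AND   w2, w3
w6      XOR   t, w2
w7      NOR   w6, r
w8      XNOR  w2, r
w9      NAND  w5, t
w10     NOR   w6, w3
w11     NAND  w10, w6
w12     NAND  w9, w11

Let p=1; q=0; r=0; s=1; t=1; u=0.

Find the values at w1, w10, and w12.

w1 = u NOR q = 0 NOR 0 = 1
w2 = NOT p = NOT 1 = 0
w3 = s NAND w1 = 1 NAND 1 = 0
w5 = w2 AND w3 = 0 AND 0 = 0
w6 = t XOR w2 = 1 XOR 0 = 1
w9 = w5 NAND t = 0 NAND 1 = 1
w10 = w6 NOR w3 = 1 NOR 0 = 0
w11 = w10 NAND w6 = 0 NAND 1 = 1
w12 = w9 NAND w11 = 1 NAND 1 = 0

w1 = 1; w10 = 0; w12 = 0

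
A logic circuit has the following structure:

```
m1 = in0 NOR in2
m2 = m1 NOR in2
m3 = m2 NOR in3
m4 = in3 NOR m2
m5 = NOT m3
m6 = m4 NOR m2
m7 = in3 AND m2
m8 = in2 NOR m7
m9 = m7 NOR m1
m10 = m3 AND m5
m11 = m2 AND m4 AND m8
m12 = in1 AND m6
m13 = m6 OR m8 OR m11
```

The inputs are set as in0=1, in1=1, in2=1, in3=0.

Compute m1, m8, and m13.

m1 = in0 NOR in2 = 1 NOR 1 = 0
m2 = m1 NOR in2 = 0 NOR 1 = 0
m4 = in3 NOR m2 = 0 NOR 0 = 1
m6 = m4 NOR m2 = 1 NOR 0 = 0
m7 = in3 AND m2 = 0 AND 0 = 0
m8 = in2 NOR m7 = 1 NOR 0 = 0
m11 = m2 AND m4 AND m8 = 0 AND 1 AND 0 = 0
m13 = m6 OR m8 OR m11 = 0 OR 0 OR 0 = 0

m1 = 0, m8 = 0, m13 = 0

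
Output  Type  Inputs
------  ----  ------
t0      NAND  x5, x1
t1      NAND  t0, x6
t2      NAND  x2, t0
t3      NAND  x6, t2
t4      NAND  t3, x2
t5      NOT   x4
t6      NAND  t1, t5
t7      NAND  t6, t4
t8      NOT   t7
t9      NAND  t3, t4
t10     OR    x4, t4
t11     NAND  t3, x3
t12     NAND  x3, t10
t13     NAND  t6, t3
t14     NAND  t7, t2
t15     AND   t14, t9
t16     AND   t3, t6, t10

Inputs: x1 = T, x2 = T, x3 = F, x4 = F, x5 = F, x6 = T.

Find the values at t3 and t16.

t3 = T, t16 = F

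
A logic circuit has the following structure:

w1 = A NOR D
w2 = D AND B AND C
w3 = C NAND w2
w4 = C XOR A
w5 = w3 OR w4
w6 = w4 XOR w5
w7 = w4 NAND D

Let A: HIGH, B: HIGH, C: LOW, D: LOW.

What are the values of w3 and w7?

w3 = HIGH; w7 = HIGH

w2 = D AND B AND C = LOW AND HIGH AND LOW = LOW
w3 = C NAND w2 = LOW NAND LOW = HIGH
w4 = C XOR A = LOW XOR HIGH = HIGH
w7 = w4 NAND D = HIGH NAND LOW = HIGH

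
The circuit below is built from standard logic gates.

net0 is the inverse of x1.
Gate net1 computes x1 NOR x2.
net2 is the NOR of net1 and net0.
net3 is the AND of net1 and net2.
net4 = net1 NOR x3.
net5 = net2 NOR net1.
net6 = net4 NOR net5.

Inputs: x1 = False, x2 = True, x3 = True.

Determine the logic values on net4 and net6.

net0 = NOT x1 = NOT False = True
net1 = x1 NOR x2 = False NOR True = False
net2 = net1 NOR net0 = False NOR True = False
net4 = net1 NOR x3 = False NOR True = False
net5 = net2 NOR net1 = False NOR False = True
net6 = net4 NOR net5 = False NOR True = False

net4 = False, net6 = False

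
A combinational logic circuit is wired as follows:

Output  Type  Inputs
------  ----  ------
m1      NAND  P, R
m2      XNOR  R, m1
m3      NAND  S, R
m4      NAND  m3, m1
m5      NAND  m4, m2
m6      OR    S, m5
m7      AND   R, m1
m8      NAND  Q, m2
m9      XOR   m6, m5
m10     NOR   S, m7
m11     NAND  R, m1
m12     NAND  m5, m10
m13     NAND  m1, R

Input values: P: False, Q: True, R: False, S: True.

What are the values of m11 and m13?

m1 = P NAND R = False NAND False = True
m11 = R NAND m1 = False NAND True = True
m13 = m1 NAND R = True NAND False = True

m11 = True, m13 = True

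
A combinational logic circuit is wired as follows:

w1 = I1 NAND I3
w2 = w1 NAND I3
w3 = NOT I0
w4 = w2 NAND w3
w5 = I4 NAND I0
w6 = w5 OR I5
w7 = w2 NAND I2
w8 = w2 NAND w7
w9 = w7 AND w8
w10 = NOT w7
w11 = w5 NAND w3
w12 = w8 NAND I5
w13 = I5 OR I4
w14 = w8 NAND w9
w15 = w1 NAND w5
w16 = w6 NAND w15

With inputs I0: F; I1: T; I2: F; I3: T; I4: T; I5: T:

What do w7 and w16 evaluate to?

w1 = I1 NAND I3 = T NAND T = F
w2 = w1 NAND I3 = F NAND T = T
w5 = I4 NAND I0 = T NAND F = T
w6 = w5 OR I5 = T OR T = T
w7 = w2 NAND I2 = T NAND F = T
w15 = w1 NAND w5 = F NAND T = T
w16 = w6 NAND w15 = T NAND T = F

w7 = T, w16 = F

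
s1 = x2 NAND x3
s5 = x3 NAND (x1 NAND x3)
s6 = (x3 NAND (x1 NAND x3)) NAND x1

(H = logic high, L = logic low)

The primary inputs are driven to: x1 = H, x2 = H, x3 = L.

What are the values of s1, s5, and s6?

s1 = H NAND L = H
s5 = L NAND (H NAND L) = H
s6 = (L NAND (H NAND L)) NAND H = L

s1 = H, s5 = H, s6 = L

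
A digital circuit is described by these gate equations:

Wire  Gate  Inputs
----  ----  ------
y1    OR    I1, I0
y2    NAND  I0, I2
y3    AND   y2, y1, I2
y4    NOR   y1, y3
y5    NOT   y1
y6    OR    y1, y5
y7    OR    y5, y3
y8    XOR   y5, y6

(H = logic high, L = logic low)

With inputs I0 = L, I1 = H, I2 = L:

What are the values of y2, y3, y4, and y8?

y2 = H, y3 = L, y4 = L, y8 = H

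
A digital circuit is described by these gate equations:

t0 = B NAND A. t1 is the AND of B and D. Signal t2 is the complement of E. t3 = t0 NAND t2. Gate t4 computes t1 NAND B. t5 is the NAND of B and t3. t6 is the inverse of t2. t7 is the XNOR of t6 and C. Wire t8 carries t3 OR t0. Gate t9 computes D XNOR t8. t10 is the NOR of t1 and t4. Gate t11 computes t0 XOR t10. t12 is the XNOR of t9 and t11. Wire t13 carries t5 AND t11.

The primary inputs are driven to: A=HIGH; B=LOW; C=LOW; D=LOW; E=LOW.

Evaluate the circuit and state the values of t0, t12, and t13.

t0 = HIGH; t12 = LOW; t13 = HIGH

t0 = B NAND A = LOW NAND HIGH = HIGH
t1 = B AND D = LOW AND LOW = LOW
t2 = NOT E = NOT LOW = HIGH
t3 = t0 NAND t2 = HIGH NAND HIGH = LOW
t4 = t1 NAND B = LOW NAND LOW = HIGH
t5 = B NAND t3 = LOW NAND LOW = HIGH
t8 = t3 OR t0 = LOW OR HIGH = HIGH
t9 = D XNOR t8 = LOW XNOR HIGH = LOW
t10 = t1 NOR t4 = LOW NOR HIGH = LOW
t11 = t0 XOR t10 = HIGH XOR LOW = HIGH
t12 = t9 XNOR t11 = LOW XNOR HIGH = LOW
t13 = t5 AND t11 = HIGH AND HIGH = HIGH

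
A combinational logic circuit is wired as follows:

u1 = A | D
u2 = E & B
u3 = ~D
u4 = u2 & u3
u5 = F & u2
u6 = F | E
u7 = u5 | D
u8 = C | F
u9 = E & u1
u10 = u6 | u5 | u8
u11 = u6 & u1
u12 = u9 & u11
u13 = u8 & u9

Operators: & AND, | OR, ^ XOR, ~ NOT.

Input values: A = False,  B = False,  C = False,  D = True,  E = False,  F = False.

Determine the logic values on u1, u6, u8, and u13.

u1 = A OR D = False OR True = True
u6 = F OR E = False OR False = False
u8 = C OR F = False OR False = False
u9 = E AND u1 = False AND True = False
u13 = u8 AND u9 = False AND False = False

u1 = True, u6 = False, u8 = False, u13 = False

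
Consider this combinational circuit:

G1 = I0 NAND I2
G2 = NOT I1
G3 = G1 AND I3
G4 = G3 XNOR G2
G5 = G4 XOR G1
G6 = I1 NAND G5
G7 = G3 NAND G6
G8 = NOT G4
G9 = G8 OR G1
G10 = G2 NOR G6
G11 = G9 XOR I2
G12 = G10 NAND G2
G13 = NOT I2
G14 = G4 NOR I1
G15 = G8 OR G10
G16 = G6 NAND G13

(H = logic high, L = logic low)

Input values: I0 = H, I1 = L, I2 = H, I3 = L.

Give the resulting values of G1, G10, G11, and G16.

G1 = L, G10 = L, G11 = L, G16 = H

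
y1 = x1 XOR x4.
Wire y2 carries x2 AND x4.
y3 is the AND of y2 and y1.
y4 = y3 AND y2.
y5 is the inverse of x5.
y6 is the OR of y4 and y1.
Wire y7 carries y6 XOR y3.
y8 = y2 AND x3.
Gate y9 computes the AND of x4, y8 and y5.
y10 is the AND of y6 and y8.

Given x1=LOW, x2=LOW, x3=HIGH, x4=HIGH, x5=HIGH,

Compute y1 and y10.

y1 = HIGH, y10 = LOW

y1 = x1 XOR x4 = LOW XOR HIGH = HIGH
y2 = x2 AND x4 = LOW AND HIGH = LOW
y3 = y2 AND y1 = LOW AND HIGH = LOW
y4 = y3 AND y2 = LOW AND LOW = LOW
y6 = y4 OR y1 = LOW OR HIGH = HIGH
y8 = y2 AND x3 = LOW AND HIGH = LOW
y10 = y6 AND y8 = HIGH AND LOW = LOW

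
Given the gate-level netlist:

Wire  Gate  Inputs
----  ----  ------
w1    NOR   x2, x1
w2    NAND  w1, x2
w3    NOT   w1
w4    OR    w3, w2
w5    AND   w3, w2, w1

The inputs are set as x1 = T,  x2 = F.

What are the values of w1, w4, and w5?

w1 = x2 NOR x1 = F NOR T = F
w2 = w1 NAND x2 = F NAND F = T
w3 = NOT w1 = NOT F = T
w4 = w3 OR w2 = T OR T = T
w5 = w3 AND w2 AND w1 = T AND T AND F = F

w1 = F, w4 = T, w5 = F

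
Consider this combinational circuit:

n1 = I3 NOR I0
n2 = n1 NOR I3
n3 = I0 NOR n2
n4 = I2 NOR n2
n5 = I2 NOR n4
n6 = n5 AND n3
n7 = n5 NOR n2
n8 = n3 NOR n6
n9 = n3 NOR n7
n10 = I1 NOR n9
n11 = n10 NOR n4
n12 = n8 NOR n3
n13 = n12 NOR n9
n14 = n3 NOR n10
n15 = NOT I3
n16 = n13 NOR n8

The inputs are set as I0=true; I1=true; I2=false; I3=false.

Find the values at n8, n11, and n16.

n1 = I3 NOR I0 = false NOR true = false
n2 = n1 NOR I3 = false NOR false = true
n3 = I0 NOR n2 = true NOR true = false
n4 = I2 NOR n2 = false NOR true = false
n5 = I2 NOR n4 = false NOR false = true
n6 = n5 AND n3 = true AND false = false
n7 = n5 NOR n2 = true NOR true = false
n8 = n3 NOR n6 = false NOR false = true
n9 = n3 NOR n7 = false NOR false = true
n10 = I1 NOR n9 = true NOR true = false
n11 = n10 NOR n4 = false NOR false = true
n12 = n8 NOR n3 = true NOR false = false
n13 = n12 NOR n9 = false NOR true = false
n16 = n13 NOR n8 = false NOR true = false

n8 = true; n11 = true; n16 = false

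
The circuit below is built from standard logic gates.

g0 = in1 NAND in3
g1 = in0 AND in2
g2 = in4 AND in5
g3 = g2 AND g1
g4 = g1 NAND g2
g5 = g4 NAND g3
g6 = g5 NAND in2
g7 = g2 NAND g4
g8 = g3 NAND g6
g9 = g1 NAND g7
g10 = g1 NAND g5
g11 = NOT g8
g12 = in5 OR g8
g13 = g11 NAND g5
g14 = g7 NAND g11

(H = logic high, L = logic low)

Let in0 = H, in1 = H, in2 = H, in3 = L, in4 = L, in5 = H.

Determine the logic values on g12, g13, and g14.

g12 = H  g13 = H  g14 = H

g1 = in0 AND in2 = H AND H = H
g2 = in4 AND in5 = L AND H = L
g3 = g2 AND g1 = L AND H = L
g4 = g1 NAND g2 = H NAND L = H
g5 = g4 NAND g3 = H NAND L = H
g6 = g5 NAND in2 = H NAND H = L
g7 = g2 NAND g4 = L NAND H = H
g8 = g3 NAND g6 = L NAND L = H
g11 = NOT g8 = NOT H = L
g12 = in5 OR g8 = H OR H = H
g13 = g11 NAND g5 = L NAND H = H
g14 = g7 NAND g11 = H NAND L = H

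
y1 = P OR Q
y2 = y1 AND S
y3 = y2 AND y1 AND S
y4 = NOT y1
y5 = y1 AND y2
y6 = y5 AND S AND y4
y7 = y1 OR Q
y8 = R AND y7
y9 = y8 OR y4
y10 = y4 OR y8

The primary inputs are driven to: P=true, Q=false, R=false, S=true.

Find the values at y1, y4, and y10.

y1 = true, y4 = false, y10 = false

y1 = P OR Q = true OR false = true
y4 = NOT y1 = NOT true = false
y7 = y1 OR Q = true OR false = true
y8 = R AND y7 = false AND true = false
y10 = y4 OR y8 = false OR false = false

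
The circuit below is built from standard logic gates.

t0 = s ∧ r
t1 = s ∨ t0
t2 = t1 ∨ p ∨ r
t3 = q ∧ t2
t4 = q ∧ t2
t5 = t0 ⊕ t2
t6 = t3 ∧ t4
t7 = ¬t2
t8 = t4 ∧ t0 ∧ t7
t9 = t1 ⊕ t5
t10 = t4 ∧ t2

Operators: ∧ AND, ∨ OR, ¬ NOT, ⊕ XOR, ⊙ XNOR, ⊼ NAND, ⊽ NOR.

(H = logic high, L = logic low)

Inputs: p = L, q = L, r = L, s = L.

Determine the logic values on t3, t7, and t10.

t3 = L, t7 = H, t10 = L

t0 = s AND r = L AND L = L
t1 = s OR t0 = L OR L = L
t2 = t1 OR p OR r = L OR L OR L = L
t3 = q AND t2 = L AND L = L
t4 = q AND t2 = L AND L = L
t7 = NOT t2 = NOT L = H
t10 = t4 AND t2 = L AND L = L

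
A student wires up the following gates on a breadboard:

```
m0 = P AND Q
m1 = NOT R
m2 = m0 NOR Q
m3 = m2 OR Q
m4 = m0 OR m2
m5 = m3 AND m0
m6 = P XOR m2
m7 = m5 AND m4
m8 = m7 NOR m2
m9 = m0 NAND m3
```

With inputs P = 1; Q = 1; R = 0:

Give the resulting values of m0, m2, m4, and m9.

m0 = 1; m2 = 0; m4 = 1; m9 = 0

m0 = P AND Q = 1 AND 1 = 1
m2 = m0 NOR Q = 1 NOR 1 = 0
m3 = m2 OR Q = 0 OR 1 = 1
m4 = m0 OR m2 = 1 OR 0 = 1
m9 = m0 NAND m3 = 1 NAND 1 = 0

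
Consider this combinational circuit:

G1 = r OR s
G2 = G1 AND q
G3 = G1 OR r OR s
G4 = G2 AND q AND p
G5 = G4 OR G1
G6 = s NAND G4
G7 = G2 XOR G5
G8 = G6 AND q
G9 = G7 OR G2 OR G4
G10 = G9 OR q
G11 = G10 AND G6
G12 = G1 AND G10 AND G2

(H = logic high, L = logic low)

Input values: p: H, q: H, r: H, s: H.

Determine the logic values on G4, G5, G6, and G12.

G1 = r OR s = H OR H = H
G2 = G1 AND q = H AND H = H
G4 = G2 AND q AND p = H AND H AND H = H
G5 = G4 OR G1 = H OR H = H
G6 = s NAND G4 = H NAND H = L
G7 = G2 XOR G5 = H XOR H = L
G9 = G7 OR G2 OR G4 = L OR H OR H = H
G10 = G9 OR q = H OR H = H
G12 = G1 AND G10 AND G2 = H AND H AND H = H

G4 = H, G5 = H, G6 = L, G12 = H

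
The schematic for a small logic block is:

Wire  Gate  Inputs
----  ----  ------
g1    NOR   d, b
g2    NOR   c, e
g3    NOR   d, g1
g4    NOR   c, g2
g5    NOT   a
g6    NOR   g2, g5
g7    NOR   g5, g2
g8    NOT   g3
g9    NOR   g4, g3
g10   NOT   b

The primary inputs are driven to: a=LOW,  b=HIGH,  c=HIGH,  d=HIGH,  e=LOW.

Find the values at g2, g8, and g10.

g1 = d NOR b = HIGH NOR HIGH = LOW
g2 = c NOR e = HIGH NOR LOW = LOW
g3 = d NOR g1 = HIGH NOR LOW = LOW
g8 = NOT g3 = NOT LOW = HIGH
g10 = NOT b = NOT HIGH = LOW

g2 = LOW, g8 = HIGH, g10 = LOW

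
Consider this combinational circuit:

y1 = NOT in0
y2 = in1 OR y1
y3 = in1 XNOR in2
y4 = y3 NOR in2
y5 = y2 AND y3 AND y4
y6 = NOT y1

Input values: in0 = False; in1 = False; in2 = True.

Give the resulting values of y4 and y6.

y1 = NOT in0 = NOT False = True
y3 = in1 XNOR in2 = False XNOR True = False
y4 = y3 NOR in2 = False NOR True = False
y6 = NOT y1 = NOT True = False

y4 = False; y6 = False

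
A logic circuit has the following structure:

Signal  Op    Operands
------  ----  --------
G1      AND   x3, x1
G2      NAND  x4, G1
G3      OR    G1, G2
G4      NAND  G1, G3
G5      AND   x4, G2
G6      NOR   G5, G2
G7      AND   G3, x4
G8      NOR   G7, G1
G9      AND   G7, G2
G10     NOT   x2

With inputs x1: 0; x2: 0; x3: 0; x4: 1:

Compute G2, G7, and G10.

G2 = 1, G7 = 1, G10 = 1

G1 = x3 AND x1 = 0 AND 0 = 0
G2 = x4 NAND G1 = 1 NAND 0 = 1
G3 = G1 OR G2 = 0 OR 1 = 1
G7 = G3 AND x4 = 1 AND 1 = 1
G10 = NOT x2 = NOT 0 = 1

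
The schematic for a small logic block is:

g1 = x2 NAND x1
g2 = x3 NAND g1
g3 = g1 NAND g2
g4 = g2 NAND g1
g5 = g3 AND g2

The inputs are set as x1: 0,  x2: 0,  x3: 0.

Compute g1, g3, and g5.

g1 = x2 NAND x1 = 0 NAND 0 = 1
g2 = x3 NAND g1 = 0 NAND 1 = 1
g3 = g1 NAND g2 = 1 NAND 1 = 0
g5 = g3 AND g2 = 0 AND 1 = 0

g1 = 1  g3 = 0  g5 = 0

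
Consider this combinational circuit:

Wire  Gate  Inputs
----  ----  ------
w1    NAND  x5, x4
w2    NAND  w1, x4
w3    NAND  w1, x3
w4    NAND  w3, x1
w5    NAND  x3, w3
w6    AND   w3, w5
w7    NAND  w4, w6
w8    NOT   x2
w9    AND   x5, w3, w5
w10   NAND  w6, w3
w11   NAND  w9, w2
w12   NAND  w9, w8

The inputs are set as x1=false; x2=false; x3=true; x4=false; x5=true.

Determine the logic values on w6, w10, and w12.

w1 = x5 NAND x4 = true NAND false = true
w3 = w1 NAND x3 = true NAND true = false
w5 = x3 NAND w3 = true NAND false = true
w6 = w3 AND w5 = false AND true = false
w8 = NOT x2 = NOT false = true
w9 = x5 AND w3 AND w5 = true AND false AND true = false
w10 = w6 NAND w3 = false NAND false = true
w12 = w9 NAND w8 = false NAND true = true

w6 = false; w10 = true; w12 = true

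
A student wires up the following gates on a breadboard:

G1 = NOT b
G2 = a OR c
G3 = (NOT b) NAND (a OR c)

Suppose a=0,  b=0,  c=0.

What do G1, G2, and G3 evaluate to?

G1 = 1, G2 = 0, G3 = 1

G1 = NOT 0 = 1
G2 = 0 OR 0 = 0
G3 = (NOT 0) NAND (0 OR 0) = 1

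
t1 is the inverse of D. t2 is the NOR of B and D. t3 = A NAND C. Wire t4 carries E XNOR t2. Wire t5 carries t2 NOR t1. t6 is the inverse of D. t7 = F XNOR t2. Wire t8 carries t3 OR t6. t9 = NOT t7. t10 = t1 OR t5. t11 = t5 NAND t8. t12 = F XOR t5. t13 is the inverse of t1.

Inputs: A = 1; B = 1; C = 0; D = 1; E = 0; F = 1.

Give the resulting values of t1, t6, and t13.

t1 = 0  t6 = 0  t13 = 1

t1 = NOT D = NOT 1 = 0
t6 = NOT D = NOT 1 = 0
t13 = NOT t1 = NOT 0 = 1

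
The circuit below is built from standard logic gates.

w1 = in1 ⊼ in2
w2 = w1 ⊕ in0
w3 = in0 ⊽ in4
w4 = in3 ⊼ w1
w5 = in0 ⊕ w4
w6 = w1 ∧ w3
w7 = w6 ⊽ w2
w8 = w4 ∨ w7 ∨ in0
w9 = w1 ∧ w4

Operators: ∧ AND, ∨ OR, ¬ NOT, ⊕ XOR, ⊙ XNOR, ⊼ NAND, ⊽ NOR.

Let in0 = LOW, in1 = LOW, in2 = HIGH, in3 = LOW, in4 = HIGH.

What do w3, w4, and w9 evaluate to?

w1 = in1 NAND in2 = LOW NAND HIGH = HIGH
w3 = in0 NOR in4 = LOW NOR HIGH = LOW
w4 = in3 NAND w1 = LOW NAND HIGH = HIGH
w9 = w1 AND w4 = HIGH AND HIGH = HIGH

w3 = LOW  w4 = HIGH  w9 = HIGH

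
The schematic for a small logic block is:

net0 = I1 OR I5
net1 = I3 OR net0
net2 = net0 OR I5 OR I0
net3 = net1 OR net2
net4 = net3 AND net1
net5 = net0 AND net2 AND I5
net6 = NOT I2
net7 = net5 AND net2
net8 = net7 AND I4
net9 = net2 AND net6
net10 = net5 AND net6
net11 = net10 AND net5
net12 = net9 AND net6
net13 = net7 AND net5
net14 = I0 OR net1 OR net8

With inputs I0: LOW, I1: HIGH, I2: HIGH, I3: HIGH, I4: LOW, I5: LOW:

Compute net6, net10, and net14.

net6 = LOW, net10 = LOW, net14 = HIGH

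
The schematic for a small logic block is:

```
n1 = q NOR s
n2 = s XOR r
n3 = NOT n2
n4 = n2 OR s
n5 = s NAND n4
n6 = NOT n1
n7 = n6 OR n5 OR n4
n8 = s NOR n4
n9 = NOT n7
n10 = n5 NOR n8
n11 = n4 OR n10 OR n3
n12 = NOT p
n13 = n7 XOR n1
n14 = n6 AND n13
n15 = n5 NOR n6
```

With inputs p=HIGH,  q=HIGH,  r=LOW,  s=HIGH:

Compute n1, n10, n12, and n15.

n1 = q NOR s = HIGH NOR HIGH = LOW
n2 = s XOR r = HIGH XOR LOW = HIGH
n4 = n2 OR s = HIGH OR HIGH = HIGH
n5 = s NAND n4 = HIGH NAND HIGH = LOW
n6 = NOT n1 = NOT LOW = HIGH
n8 = s NOR n4 = HIGH NOR HIGH = LOW
n10 = n5 NOR n8 = LOW NOR LOW = HIGH
n12 = NOT p = NOT HIGH = LOW
n15 = n5 NOR n6 = LOW NOR HIGH = LOW

n1 = LOW; n10 = HIGH; n12 = LOW; n15 = LOW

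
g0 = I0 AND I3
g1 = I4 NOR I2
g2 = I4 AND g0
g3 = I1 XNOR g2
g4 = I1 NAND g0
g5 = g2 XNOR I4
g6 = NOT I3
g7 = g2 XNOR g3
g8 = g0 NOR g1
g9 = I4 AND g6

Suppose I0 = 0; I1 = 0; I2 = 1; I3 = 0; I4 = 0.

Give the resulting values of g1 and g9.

g1 = 0, g9 = 0

g1 = I4 NOR I2 = 0 NOR 1 = 0
g6 = NOT I3 = NOT 0 = 1
g9 = I4 AND g6 = 0 AND 1 = 0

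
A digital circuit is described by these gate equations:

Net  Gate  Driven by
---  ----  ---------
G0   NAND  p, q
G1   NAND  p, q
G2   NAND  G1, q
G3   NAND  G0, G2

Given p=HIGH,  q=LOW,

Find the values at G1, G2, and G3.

G0 = p NAND q = HIGH NAND LOW = HIGH
G1 = p NAND q = HIGH NAND LOW = HIGH
G2 = G1 NAND q = HIGH NAND LOW = HIGH
G3 = G0 NAND G2 = HIGH NAND HIGH = LOW

G1 = HIGH, G2 = HIGH, G3 = LOW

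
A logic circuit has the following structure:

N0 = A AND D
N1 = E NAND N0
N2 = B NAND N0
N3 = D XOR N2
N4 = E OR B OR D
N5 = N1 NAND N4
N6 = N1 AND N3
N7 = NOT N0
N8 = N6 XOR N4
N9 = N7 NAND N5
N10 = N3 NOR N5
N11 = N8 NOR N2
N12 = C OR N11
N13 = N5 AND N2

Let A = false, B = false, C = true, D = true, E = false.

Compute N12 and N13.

N0 = A AND D = false AND true = false
N1 = E NAND N0 = false NAND false = true
N2 = B NAND N0 = false NAND false = true
N3 = D XOR N2 = true XOR true = false
N4 = E OR B OR D = false OR false OR true = true
N5 = N1 NAND N4 = true NAND true = false
N6 = N1 AND N3 = true AND false = false
N8 = N6 XOR N4 = false XOR true = true
N11 = N8 NOR N2 = true NOR true = false
N12 = C OR N11 = true OR false = true
N13 = N5 AND N2 = false AND true = false

N12 = true  N13 = false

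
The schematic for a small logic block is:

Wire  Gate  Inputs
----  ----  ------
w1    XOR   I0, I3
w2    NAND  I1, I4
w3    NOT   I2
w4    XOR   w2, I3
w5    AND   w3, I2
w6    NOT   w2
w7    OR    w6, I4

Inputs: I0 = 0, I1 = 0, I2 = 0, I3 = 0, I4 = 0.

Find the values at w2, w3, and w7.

w2 = 1; w3 = 1; w7 = 0

w2 = I1 NAND I4 = 0 NAND 0 = 1
w3 = NOT I2 = NOT 0 = 1
w6 = NOT w2 = NOT 1 = 0
w7 = w6 OR I4 = 0 OR 0 = 0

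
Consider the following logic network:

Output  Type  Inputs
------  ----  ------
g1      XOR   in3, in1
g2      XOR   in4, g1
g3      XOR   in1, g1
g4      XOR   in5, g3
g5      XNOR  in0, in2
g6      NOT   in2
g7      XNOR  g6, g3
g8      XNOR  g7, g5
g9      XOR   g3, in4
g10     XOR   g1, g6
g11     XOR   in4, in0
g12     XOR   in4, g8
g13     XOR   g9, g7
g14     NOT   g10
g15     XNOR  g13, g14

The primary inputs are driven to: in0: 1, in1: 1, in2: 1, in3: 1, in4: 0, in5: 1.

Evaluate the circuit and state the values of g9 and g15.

g1 = in3 XOR in1 = 1 XOR 1 = 0
g3 = in1 XOR g1 = 1 XOR 0 = 1
g6 = NOT in2 = NOT 1 = 0
g7 = g6 XNOR g3 = 0 XNOR 1 = 0
g9 = g3 XOR in4 = 1 XOR 0 = 1
g10 = g1 XOR g6 = 0 XOR 0 = 0
g13 = g9 XOR g7 = 1 XOR 0 = 1
g14 = NOT g10 = NOT 0 = 1
g15 = g13 XNOR g14 = 1 XNOR 1 = 1

g9 = 1; g15 = 1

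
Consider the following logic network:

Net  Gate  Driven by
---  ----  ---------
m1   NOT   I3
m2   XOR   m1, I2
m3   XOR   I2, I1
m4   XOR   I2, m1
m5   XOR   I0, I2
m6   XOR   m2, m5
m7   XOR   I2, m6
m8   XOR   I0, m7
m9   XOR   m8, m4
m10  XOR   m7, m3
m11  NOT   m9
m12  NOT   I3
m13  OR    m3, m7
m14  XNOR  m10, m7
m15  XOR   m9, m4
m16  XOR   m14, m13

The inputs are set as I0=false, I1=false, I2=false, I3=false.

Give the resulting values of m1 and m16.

m1 = NOT I3 = NOT false = true
m2 = m1 XOR I2 = true XOR false = true
m3 = I2 XOR I1 = false XOR false = false
m5 = I0 XOR I2 = false XOR false = false
m6 = m2 XOR m5 = true XOR false = true
m7 = I2 XOR m6 = false XOR true = true
m10 = m7 XOR m3 = true XOR false = true
m13 = m3 OR m7 = false OR true = true
m14 = m10 XNOR m7 = true XNOR true = true
m16 = m14 XOR m13 = true XOR true = false

m1 = true  m16 = false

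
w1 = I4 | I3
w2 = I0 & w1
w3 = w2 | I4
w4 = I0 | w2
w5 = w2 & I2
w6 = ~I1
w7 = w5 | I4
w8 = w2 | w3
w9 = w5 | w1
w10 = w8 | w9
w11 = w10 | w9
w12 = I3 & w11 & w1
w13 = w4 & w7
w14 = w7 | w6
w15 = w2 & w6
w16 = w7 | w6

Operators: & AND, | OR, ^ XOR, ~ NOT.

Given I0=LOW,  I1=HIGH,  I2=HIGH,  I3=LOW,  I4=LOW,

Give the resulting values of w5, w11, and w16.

w1 = I4 OR I3 = LOW OR LOW = LOW
w2 = I0 AND w1 = LOW AND LOW = LOW
w3 = w2 OR I4 = LOW OR LOW = LOW
w5 = w2 AND I2 = LOW AND HIGH = LOW
w6 = NOT I1 = NOT HIGH = LOW
w7 = w5 OR I4 = LOW OR LOW = LOW
w8 = w2 OR w3 = LOW OR LOW = LOW
w9 = w5 OR w1 = LOW OR LOW = LOW
w10 = w8 OR w9 = LOW OR LOW = LOW
w11 = w10 OR w9 = LOW OR LOW = LOW
w16 = w7 OR w6 = LOW OR LOW = LOW

w5 = LOW  w11 = LOW  w16 = LOW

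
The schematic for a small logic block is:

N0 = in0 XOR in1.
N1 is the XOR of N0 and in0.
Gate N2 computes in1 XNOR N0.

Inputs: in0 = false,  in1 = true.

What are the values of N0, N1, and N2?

N0 = in0 XOR in1 = false XOR true = true
N1 = N0 XOR in0 = true XOR false = true
N2 = in1 XNOR N0 = true XNOR true = true

N0 = true, N1 = true, N2 = true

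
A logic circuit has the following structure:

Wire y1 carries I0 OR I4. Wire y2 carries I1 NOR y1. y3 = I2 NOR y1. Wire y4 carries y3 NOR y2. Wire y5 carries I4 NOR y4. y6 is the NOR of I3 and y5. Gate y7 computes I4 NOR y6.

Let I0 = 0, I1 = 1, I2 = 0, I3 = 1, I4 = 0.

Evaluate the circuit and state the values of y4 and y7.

y4 = 0  y7 = 1

y1 = I0 OR I4 = 0 OR 0 = 0
y2 = I1 NOR y1 = 1 NOR 0 = 0
y3 = I2 NOR y1 = 0 NOR 0 = 1
y4 = y3 NOR y2 = 1 NOR 0 = 0
y5 = I4 NOR y4 = 0 NOR 0 = 1
y6 = I3 NOR y5 = 1 NOR 1 = 0
y7 = I4 NOR y6 = 0 NOR 0 = 1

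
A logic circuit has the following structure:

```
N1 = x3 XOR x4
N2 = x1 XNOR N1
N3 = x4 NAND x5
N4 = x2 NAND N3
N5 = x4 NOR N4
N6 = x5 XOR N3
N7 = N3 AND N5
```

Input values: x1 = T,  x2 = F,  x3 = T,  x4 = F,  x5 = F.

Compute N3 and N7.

N3 = x4 NAND x5 = F NAND F = T
N4 = x2 NAND N3 = F NAND T = T
N5 = x4 NOR N4 = F NOR T = F
N7 = N3 AND N5 = T AND F = F

N3 = T  N7 = F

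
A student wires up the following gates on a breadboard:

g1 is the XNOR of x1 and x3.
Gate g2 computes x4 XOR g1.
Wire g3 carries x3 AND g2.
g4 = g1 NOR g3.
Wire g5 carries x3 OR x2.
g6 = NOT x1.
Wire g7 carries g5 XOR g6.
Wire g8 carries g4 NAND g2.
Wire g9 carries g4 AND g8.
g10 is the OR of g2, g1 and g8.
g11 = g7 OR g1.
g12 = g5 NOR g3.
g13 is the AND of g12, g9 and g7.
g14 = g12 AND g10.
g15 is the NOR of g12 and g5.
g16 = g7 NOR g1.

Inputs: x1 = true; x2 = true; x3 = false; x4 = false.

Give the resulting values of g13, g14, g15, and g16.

g13 = false  g14 = false  g15 = false  g16 = false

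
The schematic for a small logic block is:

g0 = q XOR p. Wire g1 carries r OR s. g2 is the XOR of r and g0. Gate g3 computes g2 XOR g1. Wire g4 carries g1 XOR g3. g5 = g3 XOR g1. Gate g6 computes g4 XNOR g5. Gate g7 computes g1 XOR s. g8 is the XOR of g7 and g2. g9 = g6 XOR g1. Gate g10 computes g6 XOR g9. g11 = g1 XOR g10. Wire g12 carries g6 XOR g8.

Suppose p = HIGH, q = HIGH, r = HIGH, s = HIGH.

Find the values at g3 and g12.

g3 = LOW, g12 = LOW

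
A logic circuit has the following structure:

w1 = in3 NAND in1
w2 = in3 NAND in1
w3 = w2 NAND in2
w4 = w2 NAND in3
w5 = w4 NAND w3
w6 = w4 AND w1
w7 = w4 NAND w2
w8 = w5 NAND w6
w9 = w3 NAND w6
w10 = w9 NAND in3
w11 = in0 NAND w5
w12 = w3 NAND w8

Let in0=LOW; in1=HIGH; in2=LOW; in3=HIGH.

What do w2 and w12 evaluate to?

w1 = in3 NAND in1 = HIGH NAND HIGH = LOW
w2 = in3 NAND in1 = HIGH NAND HIGH = LOW
w3 = w2 NAND in2 = LOW NAND LOW = HIGH
w4 = w2 NAND in3 = LOW NAND HIGH = HIGH
w5 = w4 NAND w3 = HIGH NAND HIGH = LOW
w6 = w4 AND w1 = HIGH AND LOW = LOW
w8 = w5 NAND w6 = LOW NAND LOW = HIGH
w12 = w3 NAND w8 = HIGH NAND HIGH = LOW

w2 = LOW, w12 = LOW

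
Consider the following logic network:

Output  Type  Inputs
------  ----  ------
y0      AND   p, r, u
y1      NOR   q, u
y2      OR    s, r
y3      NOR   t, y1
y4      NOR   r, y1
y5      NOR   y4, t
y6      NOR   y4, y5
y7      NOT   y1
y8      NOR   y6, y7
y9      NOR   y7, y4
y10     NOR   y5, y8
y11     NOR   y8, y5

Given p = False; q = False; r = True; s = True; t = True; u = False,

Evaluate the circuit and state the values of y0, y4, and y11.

y0 = False, y4 = False, y11 = True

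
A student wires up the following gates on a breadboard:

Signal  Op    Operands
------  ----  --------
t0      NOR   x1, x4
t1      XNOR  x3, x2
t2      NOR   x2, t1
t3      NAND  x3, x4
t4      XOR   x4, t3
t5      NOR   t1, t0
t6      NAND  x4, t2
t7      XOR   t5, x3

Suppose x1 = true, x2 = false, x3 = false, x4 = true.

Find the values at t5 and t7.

t0 = x1 NOR x4 = true NOR true = false
t1 = x3 XNOR x2 = false XNOR false = true
t5 = t1 NOR t0 = true NOR false = false
t7 = t5 XOR x3 = false XOR false = false

t5 = false  t7 = false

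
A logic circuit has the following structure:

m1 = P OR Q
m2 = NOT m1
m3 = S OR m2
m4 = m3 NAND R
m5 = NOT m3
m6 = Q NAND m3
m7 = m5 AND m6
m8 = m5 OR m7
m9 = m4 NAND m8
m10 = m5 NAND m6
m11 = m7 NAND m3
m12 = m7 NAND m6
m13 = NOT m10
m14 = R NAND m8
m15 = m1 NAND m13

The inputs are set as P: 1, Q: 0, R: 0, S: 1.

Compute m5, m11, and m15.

m5 = 0  m11 = 1  m15 = 1

m1 = P OR Q = 1 OR 0 = 1
m2 = NOT m1 = NOT 1 = 0
m3 = S OR m2 = 1 OR 0 = 1
m5 = NOT m3 = NOT 1 = 0
m6 = Q NAND m3 = 0 NAND 1 = 1
m7 = m5 AND m6 = 0 AND 1 = 0
m10 = m5 NAND m6 = 0 NAND 1 = 1
m11 = m7 NAND m3 = 0 NAND 1 = 1
m13 = NOT m10 = NOT 1 = 0
m15 = m1 NAND m13 = 1 NAND 0 = 1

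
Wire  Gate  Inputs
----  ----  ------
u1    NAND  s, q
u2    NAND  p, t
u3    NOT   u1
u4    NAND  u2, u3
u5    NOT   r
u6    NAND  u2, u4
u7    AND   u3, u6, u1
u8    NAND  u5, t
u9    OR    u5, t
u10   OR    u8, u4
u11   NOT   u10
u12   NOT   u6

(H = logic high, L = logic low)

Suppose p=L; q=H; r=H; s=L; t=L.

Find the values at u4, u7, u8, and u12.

u4 = H, u7 = L, u8 = H, u12 = H

u1 = s NAND q = L NAND H = H
u2 = p NAND t = L NAND L = H
u3 = NOT u1 = NOT H = L
u4 = u2 NAND u3 = H NAND L = H
u5 = NOT r = NOT H = L
u6 = u2 NAND u4 = H NAND H = L
u7 = u3 AND u6 AND u1 = L AND L AND H = L
u8 = u5 NAND t = L NAND L = H
u12 = NOT u6 = NOT L = H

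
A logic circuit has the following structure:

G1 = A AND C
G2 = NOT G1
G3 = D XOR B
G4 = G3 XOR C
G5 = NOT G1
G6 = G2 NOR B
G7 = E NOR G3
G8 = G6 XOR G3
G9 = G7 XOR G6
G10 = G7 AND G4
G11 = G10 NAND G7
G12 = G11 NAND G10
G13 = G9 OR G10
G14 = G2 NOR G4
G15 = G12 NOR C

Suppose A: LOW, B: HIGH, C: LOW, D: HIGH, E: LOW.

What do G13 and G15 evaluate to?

G1 = A AND C = LOW AND LOW = LOW
G2 = NOT G1 = NOT LOW = HIGH
G3 = D XOR B = HIGH XOR HIGH = LOW
G4 = G3 XOR C = LOW XOR LOW = LOW
G6 = G2 NOR B = HIGH NOR HIGH = LOW
G7 = E NOR G3 = LOW NOR LOW = HIGH
G9 = G7 XOR G6 = HIGH XOR LOW = HIGH
G10 = G7 AND G4 = HIGH AND LOW = LOW
G11 = G10 NAND G7 = LOW NAND HIGH = HIGH
G12 = G11 NAND G10 = HIGH NAND LOW = HIGH
G13 = G9 OR G10 = HIGH OR LOW = HIGH
G15 = G12 NOR C = HIGH NOR LOW = LOW

G13 = HIGH; G15 = LOW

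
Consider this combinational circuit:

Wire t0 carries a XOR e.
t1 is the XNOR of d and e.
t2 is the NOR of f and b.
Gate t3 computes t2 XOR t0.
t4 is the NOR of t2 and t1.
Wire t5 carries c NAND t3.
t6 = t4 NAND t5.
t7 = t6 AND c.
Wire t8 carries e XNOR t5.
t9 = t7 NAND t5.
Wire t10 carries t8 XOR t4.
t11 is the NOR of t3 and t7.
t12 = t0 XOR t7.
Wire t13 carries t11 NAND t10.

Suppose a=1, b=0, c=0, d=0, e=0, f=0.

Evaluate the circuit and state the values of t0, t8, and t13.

t0 = a XOR e = 1 XOR 0 = 1
t1 = d XNOR e = 0 XNOR 0 = 1
t2 = f NOR b = 0 NOR 0 = 1
t3 = t2 XOR t0 = 1 XOR 1 = 0
t4 = t2 NOR t1 = 1 NOR 1 = 0
t5 = c NAND t3 = 0 NAND 0 = 1
t6 = t4 NAND t5 = 0 NAND 1 = 1
t7 = t6 AND c = 1 AND 0 = 0
t8 = e XNOR t5 = 0 XNOR 1 = 0
t10 = t8 XOR t4 = 0 XOR 0 = 0
t11 = t3 NOR t7 = 0 NOR 0 = 1
t13 = t11 NAND t10 = 1 NAND 0 = 1

t0 = 1  t8 = 0  t13 = 1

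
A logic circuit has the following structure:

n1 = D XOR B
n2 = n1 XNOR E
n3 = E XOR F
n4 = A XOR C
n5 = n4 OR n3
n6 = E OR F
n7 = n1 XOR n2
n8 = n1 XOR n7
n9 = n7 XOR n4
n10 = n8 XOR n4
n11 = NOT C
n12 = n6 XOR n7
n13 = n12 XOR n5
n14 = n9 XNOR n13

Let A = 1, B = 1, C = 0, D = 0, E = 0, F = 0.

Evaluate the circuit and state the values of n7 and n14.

n1 = D XOR B = 0 XOR 1 = 1
n2 = n1 XNOR E = 1 XNOR 0 = 0
n3 = E XOR F = 0 XOR 0 = 0
n4 = A XOR C = 1 XOR 0 = 1
n5 = n4 OR n3 = 1 OR 0 = 1
n6 = E OR F = 0 OR 0 = 0
n7 = n1 XOR n2 = 1 XOR 0 = 1
n9 = n7 XOR n4 = 1 XOR 1 = 0
n12 = n6 XOR n7 = 0 XOR 1 = 1
n13 = n12 XOR n5 = 1 XOR 1 = 0
n14 = n9 XNOR n13 = 0 XNOR 0 = 1

n7 = 1, n14 = 1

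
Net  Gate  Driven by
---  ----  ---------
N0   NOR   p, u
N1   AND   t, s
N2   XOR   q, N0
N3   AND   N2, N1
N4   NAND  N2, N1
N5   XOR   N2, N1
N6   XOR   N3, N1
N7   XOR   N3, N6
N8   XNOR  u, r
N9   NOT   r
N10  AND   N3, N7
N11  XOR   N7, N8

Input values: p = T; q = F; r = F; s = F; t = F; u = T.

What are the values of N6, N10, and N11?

N6 = F  N10 = F  N11 = F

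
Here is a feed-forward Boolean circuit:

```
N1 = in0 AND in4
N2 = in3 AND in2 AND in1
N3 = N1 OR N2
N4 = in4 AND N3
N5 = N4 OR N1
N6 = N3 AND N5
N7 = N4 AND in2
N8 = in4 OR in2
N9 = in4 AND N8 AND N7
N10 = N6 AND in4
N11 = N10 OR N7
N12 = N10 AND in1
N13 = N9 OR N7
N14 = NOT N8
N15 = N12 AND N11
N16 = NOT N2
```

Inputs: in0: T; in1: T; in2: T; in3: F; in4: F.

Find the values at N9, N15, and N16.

N1 = in0 AND in4 = T AND F = F
N2 = in3 AND in2 AND in1 = F AND T AND T = F
N3 = N1 OR N2 = F OR F = F
N4 = in4 AND N3 = F AND F = F
N5 = N4 OR N1 = F OR F = F
N6 = N3 AND N5 = F AND F = F
N7 = N4 AND in2 = F AND T = F
N8 = in4 OR in2 = F OR T = T
N9 = in4 AND N8 AND N7 = F AND T AND F = F
N10 = N6 AND in4 = F AND F = F
N11 = N10 OR N7 = F OR F = F
N12 = N10 AND in1 = F AND T = F
N15 = N12 AND N11 = F AND F = F
N16 = NOT N2 = NOT F = T

N9 = F  N15 = F  N16 = T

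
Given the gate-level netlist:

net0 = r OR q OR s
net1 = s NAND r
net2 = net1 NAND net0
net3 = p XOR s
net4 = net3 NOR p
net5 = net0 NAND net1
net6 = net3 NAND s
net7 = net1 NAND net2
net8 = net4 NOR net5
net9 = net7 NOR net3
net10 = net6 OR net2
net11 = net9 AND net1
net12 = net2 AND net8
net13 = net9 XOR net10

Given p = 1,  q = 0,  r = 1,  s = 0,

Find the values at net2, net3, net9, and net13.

net0 = r OR q OR s = 1 OR 0 OR 0 = 1
net1 = s NAND r = 0 NAND 1 = 1
net2 = net1 NAND net0 = 1 NAND 1 = 0
net3 = p XOR s = 1 XOR 0 = 1
net6 = net3 NAND s = 1 NAND 0 = 1
net7 = net1 NAND net2 = 1 NAND 0 = 1
net9 = net7 NOR net3 = 1 NOR 1 = 0
net10 = net6 OR net2 = 1 OR 0 = 1
net13 = net9 XOR net10 = 0 XOR 1 = 1

net2 = 0  net3 = 1  net9 = 0  net13 = 1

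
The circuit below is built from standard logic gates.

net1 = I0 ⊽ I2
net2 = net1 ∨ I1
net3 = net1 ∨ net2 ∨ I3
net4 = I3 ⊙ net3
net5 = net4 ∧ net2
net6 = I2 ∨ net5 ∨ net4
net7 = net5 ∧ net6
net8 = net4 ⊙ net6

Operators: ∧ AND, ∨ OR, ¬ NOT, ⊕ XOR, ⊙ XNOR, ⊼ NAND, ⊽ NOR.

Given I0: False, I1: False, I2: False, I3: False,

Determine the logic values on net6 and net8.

net6 = False  net8 = True

net1 = I0 NOR I2 = False NOR False = True
net2 = net1 OR I1 = True OR False = True
net3 = net1 OR net2 OR I3 = True OR True OR False = True
net4 = I3 XNOR net3 = False XNOR True = False
net5 = net4 AND net2 = False AND True = False
net6 = I2 OR net5 OR net4 = False OR False OR False = False
net8 = net4 XNOR net6 = False XNOR False = True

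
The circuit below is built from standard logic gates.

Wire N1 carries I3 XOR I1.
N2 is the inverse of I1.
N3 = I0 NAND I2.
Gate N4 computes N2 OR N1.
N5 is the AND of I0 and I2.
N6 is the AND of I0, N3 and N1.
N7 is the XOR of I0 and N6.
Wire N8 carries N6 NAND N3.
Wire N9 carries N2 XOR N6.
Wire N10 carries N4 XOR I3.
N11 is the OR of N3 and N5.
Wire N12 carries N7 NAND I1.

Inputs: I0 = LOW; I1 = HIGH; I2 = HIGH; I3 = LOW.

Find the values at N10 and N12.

N10 = HIGH  N12 = HIGH

N1 = I3 XOR I1 = LOW XOR HIGH = HIGH
N2 = NOT I1 = NOT HIGH = LOW
N3 = I0 NAND I2 = LOW NAND HIGH = HIGH
N4 = N2 OR N1 = LOW OR HIGH = HIGH
N6 = I0 AND N3 AND N1 = LOW AND HIGH AND HIGH = LOW
N7 = I0 XOR N6 = LOW XOR LOW = LOW
N10 = N4 XOR I3 = HIGH XOR LOW = HIGH
N12 = N7 NAND I1 = LOW NAND HIGH = HIGH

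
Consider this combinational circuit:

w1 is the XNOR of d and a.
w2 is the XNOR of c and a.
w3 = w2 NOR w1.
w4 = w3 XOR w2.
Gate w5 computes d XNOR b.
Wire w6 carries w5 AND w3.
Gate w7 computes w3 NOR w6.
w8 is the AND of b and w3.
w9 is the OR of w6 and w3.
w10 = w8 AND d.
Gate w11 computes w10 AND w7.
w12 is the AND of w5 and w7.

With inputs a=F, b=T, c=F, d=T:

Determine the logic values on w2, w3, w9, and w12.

w2 = T; w3 = F; w9 = F; w12 = T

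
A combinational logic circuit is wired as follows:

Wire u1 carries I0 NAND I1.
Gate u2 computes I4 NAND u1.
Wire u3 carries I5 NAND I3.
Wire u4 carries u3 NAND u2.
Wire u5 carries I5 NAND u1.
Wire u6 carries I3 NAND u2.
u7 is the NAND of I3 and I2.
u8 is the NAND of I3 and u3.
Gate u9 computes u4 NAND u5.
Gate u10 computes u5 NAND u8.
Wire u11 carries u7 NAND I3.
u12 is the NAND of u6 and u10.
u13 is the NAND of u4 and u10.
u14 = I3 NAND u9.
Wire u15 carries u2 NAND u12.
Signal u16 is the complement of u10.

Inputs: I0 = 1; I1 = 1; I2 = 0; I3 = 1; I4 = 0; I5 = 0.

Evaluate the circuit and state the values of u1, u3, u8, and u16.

u1 = 0, u3 = 1, u8 = 0, u16 = 0

u1 = I0 NAND I1 = 1 NAND 1 = 0
u3 = I5 NAND I3 = 0 NAND 1 = 1
u5 = I5 NAND u1 = 0 NAND 0 = 1
u8 = I3 NAND u3 = 1 NAND 1 = 0
u10 = u5 NAND u8 = 1 NAND 0 = 1
u16 = NOT u10 = NOT 1 = 0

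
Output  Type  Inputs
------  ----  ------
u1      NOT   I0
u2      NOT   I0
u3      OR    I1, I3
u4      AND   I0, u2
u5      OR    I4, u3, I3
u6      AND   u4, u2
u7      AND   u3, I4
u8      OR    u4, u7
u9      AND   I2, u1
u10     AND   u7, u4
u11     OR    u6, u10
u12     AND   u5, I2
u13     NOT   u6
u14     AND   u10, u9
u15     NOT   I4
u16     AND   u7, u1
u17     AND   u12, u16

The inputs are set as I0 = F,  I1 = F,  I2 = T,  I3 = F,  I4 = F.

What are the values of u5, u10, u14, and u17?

u5 = F; u10 = F; u14 = F; u17 = F

u1 = NOT I0 = NOT F = T
u2 = NOT I0 = NOT F = T
u3 = I1 OR I3 = F OR F = F
u4 = I0 AND u2 = F AND T = F
u5 = I4 OR u3 OR I3 = F OR F OR F = F
u7 = u3 AND I4 = F AND F = F
u9 = I2 AND u1 = T AND T = T
u10 = u7 AND u4 = F AND F = F
u12 = u5 AND I2 = F AND T = F
u14 = u10 AND u9 = F AND T = F
u16 = u7 AND u1 = F AND T = F
u17 = u12 AND u16 = F AND F = F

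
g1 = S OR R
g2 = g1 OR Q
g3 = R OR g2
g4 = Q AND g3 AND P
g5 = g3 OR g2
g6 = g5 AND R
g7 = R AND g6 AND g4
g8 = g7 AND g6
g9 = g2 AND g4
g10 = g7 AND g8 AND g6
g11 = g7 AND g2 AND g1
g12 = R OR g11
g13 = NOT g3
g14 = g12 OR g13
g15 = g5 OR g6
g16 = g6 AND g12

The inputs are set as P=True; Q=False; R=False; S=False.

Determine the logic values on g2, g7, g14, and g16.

g2 = False, g7 = False, g14 = True, g16 = False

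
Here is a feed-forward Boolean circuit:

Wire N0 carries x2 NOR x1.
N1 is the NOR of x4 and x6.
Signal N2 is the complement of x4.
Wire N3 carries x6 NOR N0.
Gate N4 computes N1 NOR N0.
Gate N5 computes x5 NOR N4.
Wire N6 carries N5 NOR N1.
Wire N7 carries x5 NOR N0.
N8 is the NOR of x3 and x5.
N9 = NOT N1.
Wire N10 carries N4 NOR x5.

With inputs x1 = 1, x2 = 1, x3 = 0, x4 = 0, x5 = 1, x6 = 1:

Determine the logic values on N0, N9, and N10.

N0 = x2 NOR x1 = 1 NOR 1 = 0
N1 = x4 NOR x6 = 0 NOR 1 = 0
N4 = N1 NOR N0 = 0 NOR 0 = 1
N9 = NOT N1 = NOT 0 = 1
N10 = N4 NOR x5 = 1 NOR 1 = 0

N0 = 0, N9 = 1, N10 = 0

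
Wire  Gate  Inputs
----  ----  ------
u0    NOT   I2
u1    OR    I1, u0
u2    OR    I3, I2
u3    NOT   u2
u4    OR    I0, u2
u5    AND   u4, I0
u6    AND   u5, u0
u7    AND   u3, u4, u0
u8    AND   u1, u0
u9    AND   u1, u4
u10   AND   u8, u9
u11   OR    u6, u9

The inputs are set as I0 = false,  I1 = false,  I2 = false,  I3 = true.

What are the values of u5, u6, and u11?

u0 = NOT I2 = NOT false = true
u1 = I1 OR u0 = false OR true = true
u2 = I3 OR I2 = true OR false = true
u4 = I0 OR u2 = false OR true = true
u5 = u4 AND I0 = true AND false = false
u6 = u5 AND u0 = false AND true = false
u9 = u1 AND u4 = true AND true = true
u11 = u6 OR u9 = false OR true = true

u5 = false; u6 = false; u11 = true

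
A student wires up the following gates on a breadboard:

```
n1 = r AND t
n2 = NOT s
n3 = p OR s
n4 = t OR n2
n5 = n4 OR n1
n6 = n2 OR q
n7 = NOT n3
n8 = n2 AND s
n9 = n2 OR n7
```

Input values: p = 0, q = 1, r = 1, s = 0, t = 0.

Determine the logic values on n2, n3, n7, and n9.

n2 = 1, n3 = 0, n7 = 1, n9 = 1

n2 = NOT s = NOT 0 = 1
n3 = p OR s = 0 OR 0 = 0
n7 = NOT n3 = NOT 0 = 1
n9 = n2 OR n7 = 1 OR 1 = 1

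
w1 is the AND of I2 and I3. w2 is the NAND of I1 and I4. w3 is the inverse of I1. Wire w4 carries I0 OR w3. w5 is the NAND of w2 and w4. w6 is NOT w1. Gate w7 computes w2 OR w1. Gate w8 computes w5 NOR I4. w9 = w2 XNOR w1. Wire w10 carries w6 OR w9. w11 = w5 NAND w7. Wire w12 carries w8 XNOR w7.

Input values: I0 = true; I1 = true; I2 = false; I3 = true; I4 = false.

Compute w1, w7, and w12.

w1 = false  w7 = true  w12 = true

w1 = I2 AND I3 = false AND true = false
w2 = I1 NAND I4 = true NAND false = true
w3 = NOT I1 = NOT true = false
w4 = I0 OR w3 = true OR false = true
w5 = w2 NAND w4 = true NAND true = false
w7 = w2 OR w1 = true OR false = true
w8 = w5 NOR I4 = false NOR false = true
w12 = w8 XNOR w7 = true XNOR true = true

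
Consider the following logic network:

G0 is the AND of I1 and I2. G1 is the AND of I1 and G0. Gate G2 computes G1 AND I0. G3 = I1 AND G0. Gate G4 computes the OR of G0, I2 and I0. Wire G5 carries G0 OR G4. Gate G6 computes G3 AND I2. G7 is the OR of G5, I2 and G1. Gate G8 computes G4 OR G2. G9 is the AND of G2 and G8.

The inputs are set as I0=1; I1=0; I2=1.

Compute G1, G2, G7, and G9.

G0 = I1 AND I2 = 0 AND 1 = 0
G1 = I1 AND G0 = 0 AND 0 = 0
G2 = G1 AND I0 = 0 AND 1 = 0
G4 = G0 OR I2 OR I0 = 0 OR 1 OR 1 = 1
G5 = G0 OR G4 = 0 OR 1 = 1
G7 = G5 OR I2 OR G1 = 1 OR 1 OR 0 = 1
G8 = G4 OR G2 = 1 OR 0 = 1
G9 = G2 AND G8 = 0 AND 1 = 0

G1 = 0, G2 = 0, G7 = 1, G9 = 0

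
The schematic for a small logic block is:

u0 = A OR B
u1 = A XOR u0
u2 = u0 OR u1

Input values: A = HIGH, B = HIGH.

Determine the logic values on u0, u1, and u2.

u0 = A OR B = HIGH OR HIGH = HIGH
u1 = A XOR u0 = HIGH XOR HIGH = LOW
u2 = u0 OR u1 = HIGH OR LOW = HIGH

u0 = HIGH  u1 = LOW  u2 = HIGH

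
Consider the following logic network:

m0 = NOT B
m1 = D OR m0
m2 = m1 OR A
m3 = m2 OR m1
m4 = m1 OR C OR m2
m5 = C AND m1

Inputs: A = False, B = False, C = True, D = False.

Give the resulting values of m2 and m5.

m2 = True, m5 = True

m0 = NOT B = NOT False = True
m1 = D OR m0 = False OR True = True
m2 = m1 OR A = True OR False = True
m5 = C AND m1 = True AND True = True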